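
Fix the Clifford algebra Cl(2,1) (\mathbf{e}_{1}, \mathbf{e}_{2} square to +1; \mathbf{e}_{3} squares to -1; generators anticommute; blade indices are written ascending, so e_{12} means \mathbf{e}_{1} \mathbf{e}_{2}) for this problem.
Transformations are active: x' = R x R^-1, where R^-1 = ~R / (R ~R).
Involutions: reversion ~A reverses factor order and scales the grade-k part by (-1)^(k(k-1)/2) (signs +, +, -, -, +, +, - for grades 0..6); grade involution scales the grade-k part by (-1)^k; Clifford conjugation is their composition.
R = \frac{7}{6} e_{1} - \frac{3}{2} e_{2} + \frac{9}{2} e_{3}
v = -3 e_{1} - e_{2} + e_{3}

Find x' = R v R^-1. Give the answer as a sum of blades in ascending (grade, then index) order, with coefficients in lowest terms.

~R = \frac{7}{6} e_{1} - \frac{3}{2} e_{2} + \frac{9}{2} e_{3}, and R ~R = -\frac{599}{36}, so R^-1 = ~R / (-\frac{599}{36}).
R v = -\frac{13}{2} - \frac{17}{3} e_{12} + \frac{44}{3} e_{13} + 3 e_{23}
Answer: \frac{2343}{599} e_{1} - \frac{103}{599} e_{2} + \frac{1507}{599} e_{3}


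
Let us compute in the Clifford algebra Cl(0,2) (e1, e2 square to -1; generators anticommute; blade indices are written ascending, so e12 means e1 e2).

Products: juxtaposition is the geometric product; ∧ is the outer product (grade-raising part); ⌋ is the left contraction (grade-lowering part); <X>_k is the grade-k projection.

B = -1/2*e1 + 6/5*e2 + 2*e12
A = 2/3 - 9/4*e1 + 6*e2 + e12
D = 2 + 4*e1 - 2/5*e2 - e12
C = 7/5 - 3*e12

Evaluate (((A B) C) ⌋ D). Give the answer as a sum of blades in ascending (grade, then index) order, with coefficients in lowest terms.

step 1: -413/40 + 157/15*e1 + 24/5*e2 + 49/30*e12
step 2: -1911/200 + 19/75*e1 + 953/25*e2 + 19957/600*e12
step 3: 85159/3000 - 3817/50*e1 + 6113/1500*e2 + 1911/200*e12
Answer: 85159/3000 - 3817/50*e1 + 6113/1500*e2 + 1911/200*e12


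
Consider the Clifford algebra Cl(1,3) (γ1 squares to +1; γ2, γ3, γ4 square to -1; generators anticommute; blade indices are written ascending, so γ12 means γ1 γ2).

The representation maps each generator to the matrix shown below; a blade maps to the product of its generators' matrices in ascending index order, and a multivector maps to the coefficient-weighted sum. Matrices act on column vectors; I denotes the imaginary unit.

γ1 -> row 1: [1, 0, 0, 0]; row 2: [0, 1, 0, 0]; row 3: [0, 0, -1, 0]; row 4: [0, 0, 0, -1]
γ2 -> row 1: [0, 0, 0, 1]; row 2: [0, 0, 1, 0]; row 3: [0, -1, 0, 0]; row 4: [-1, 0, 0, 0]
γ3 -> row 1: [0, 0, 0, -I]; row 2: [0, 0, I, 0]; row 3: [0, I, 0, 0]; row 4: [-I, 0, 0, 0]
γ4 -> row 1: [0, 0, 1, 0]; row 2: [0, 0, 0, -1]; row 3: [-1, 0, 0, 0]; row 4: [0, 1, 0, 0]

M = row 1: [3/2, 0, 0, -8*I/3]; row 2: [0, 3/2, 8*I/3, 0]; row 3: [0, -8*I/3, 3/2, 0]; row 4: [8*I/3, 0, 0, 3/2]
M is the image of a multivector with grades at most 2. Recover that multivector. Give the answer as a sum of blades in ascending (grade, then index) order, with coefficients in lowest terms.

Method: the blade images are trace-orthogonal — tr(rho(e_A) rho(e_B)^-1) = 4 if A = B and 0 otherwise — and rho(e_A)^-1 = (e_A)^2 * rho(e_A) with (e_A)^2 = +1 or -1, so the coefficient of e_A in the preimage is (e_A)^2 * tr(M rho(e_A))/4.
Nonzero projections over blades of grade <= 2: 1: (1)^2 = +1, tr(M 1) = 6, coefficient 3/2; γ13: (γ13)^2 = +1, tr(M rho(γ13)) = 32/3, coefficient 8/3. Every other blade of grade <= 2 projects to 0.
Answer: 3/2 + 8/3*γ13


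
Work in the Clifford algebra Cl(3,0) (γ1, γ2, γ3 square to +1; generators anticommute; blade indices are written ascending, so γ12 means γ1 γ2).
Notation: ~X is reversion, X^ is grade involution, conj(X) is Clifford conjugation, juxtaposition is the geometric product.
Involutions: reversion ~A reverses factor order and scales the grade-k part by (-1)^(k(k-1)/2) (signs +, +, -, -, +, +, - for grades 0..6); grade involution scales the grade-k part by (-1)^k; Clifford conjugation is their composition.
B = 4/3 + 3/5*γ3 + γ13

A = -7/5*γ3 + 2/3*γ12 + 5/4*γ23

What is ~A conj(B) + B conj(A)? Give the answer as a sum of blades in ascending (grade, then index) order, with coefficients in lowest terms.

first term: 21/25 - 7/5*γ1 + 3/4*γ2 - 28/15*γ3 + 13/36*γ12 - 7/3*γ23 + 2/5*γ123
second term: 21/25 + 7/5*γ1 + 3/4*γ2 + 28/15*γ3 + 13/36*γ12 - 7/3*γ23 - 2/5*γ123
Answer: 42/25 + 3/2*γ2 + 13/18*γ12 - 14/3*γ23


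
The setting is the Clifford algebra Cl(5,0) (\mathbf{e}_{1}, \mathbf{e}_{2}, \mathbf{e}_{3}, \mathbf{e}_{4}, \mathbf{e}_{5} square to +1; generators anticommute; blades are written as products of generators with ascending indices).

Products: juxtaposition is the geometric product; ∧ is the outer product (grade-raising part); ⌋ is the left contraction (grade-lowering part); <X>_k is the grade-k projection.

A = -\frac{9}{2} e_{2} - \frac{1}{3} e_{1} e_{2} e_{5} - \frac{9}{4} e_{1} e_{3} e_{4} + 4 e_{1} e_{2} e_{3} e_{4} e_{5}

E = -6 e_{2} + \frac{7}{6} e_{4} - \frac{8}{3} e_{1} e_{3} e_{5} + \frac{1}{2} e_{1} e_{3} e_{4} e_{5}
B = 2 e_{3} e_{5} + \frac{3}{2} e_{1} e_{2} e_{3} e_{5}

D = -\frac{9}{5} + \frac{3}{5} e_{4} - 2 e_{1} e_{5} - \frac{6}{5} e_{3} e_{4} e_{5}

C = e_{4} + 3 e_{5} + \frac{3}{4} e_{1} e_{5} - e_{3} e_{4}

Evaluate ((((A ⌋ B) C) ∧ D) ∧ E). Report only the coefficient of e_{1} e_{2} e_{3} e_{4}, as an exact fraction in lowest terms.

step 1: -\frac{1}{2} e_{3} + \frac{27}{4} e_{1} e_{3} e_{5}
step 2: \frac{81}{16} e_{3} + \frac{1}{2} e_{4} + \frac{81}{4} e_{1} e_{3} - \frac{1}{2} e_{3} e_{4} - \frac{3}{2} e_{3} e_{5} + \frac{3}{8} e_{1} e_{3} e_{5} - \frac{27}{4} e_{1} e_{4} e_{5} - \frac{27}{4} e_{1} e_{3} e_{4} e_{5}
step 3: -\frac{729}{80} e_{3} - \frac{9}{10} e_{4} - \frac{729}{20} e_{1} e_{3} + \frac{63}{16} e_{3} e_{4} + \frac{27}{10} e_{3} e_{5} + \frac{243}{20} e_{1} e_{3} e_{4} + \frac{189}{20} e_{1} e_{3} e_{5} + \frac{263}{20} e_{1} e_{4} e_{5} + \frac{9}{10} e_{3} e_{4} e_{5} + \frac{517}{40} e_{1} e_{3} e_{4} e_{5}
step 4: -\frac{2187}{40} e_{2} e_{3} - \frac{27}{5} e_{2} e_{4} - \frac{1701}{160} e_{3} e_{4} - \frac{2187}{10} e_{1} e_{2} e_{3} - \frac{1701}{40} e_{1} e_{3} e_{4} - \frac{189}{8} e_{2} e_{3} e_{4} - \frac{81}{5} e_{2} e_{3} e_{5} - \frac{63}{20} e_{3} e_{4} e_{5} - \frac{729}{10} e_{1} e_{2} e_{3} e_{4} - \frac{567}{10} e_{1} e_{2} e_{3} e_{5} - \frac{789}{10} e_{1} e_{2} e_{4} e_{5} - \frac{69}{8} e_{1} e_{3} e_{4} e_{5} + \frac{27}{5} e_{2} e_{3} e_{4} e_{5} + \frac{1551}{20} e_{1} e_{2} e_{3} e_{4} e_{5}
Answer: -\frac{729}{10}


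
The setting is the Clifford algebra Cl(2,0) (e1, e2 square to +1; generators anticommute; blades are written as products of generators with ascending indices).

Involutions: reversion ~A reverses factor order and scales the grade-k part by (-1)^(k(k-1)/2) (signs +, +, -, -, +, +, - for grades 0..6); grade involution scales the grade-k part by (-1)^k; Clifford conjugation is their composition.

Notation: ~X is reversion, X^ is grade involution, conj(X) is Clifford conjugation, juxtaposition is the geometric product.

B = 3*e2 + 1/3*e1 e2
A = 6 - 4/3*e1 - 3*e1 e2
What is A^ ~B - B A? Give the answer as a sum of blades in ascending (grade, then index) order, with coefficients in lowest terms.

first term: -1 - 9*e1 + 158/9*e2 + 2*e1 e2
second term: 1 + 9*e1 + 166/9*e2 + 6*e1 e2
Answer: -2 - 18*e1 - 8/9*e2 - 4*e1 e2


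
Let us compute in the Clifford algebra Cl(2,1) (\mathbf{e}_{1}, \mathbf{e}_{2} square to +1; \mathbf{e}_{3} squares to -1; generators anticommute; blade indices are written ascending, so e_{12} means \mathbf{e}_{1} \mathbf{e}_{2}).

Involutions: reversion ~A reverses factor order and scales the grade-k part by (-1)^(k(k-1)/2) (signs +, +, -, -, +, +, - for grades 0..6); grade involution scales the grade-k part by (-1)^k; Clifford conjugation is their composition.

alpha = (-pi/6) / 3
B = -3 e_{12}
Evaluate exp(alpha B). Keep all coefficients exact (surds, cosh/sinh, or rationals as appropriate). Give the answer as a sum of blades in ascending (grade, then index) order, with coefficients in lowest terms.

B^2 = (-3)^2*(e_{12})^2 = 9*(-1) = -9 (a basis 2-blade squares to minus the product of its generators' squares).
B^2 = -9 — since the square is negative, the closed form is circular: l = 3, alpha*l = - \frac{\pi}{6}, so exp(alpha B) = cos(- \frac{\pi}{6}) + (sin(- \frac{\pi}{6})/3)*B = \frac{\sqrt{3}}{2} + (- \frac{1}{6})*B.
Answer: \frac{\sqrt{3}}{2} + \frac{1}{2} e_{12}


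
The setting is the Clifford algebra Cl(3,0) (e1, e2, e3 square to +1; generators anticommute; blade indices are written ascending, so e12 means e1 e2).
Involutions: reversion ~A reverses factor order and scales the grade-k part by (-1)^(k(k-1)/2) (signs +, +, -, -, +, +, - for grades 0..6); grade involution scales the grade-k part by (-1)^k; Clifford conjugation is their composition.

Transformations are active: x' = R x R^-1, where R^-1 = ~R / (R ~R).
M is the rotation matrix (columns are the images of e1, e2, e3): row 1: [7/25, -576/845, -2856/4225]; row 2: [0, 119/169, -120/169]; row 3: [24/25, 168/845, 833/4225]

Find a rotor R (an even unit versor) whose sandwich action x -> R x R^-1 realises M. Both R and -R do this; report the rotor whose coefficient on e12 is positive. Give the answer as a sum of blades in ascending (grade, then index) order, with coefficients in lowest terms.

Method: write R = a + b12*e12 + b13*e13 + b23*e23 with a^2 + b12^2 + b13^2 + b23^2 = 1 (so R^-1 = ~R). Expanding the columns R e_j ~R gives tr M = 4a^2 - 1 and, from the antisymmetric part, M21 - M12 = -4a*b12, M13 - M31 = 4a*b13, M32 - M23 = -4a*b23.
Here tr M = 4991/4225, so a^2 = (1 + tr M)/4 = 2304/4225 and a = ±48/65. Taking a = 48/65: M21 - M12 = 576/845, M13 - M31 = -6912/4225, M32 - M23 = 768/845, giving b12 = -3/13, b13 = -36/65, b23 = -4/13, i.e. R = 48/65 - 3/13*e12 - 36/65*e13 - 4/13*e23.
Its e12 coefficient is negative, so report the other preimage -R.
Answer: -48/65 + 3/13*e12 + 36/65*e13 + 4/13*e23. Recall the cover is two-to-one: with M of trace 4991/4225, both preimages act alike, and the stated e12 sign chooses the sheet.


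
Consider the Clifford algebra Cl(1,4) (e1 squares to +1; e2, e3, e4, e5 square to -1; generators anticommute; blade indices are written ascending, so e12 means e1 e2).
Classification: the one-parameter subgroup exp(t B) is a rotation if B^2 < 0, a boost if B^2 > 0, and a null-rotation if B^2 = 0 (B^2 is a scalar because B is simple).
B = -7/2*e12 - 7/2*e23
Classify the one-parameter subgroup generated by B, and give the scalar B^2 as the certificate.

B^2 term by term: the squares give (-7/2)^2*(e12)^2 + (-7/2)^2*(e23)^2 = 49/4*(+1) + 49/4*(-1) = 0 (each basis 2-blade squares to minus the product of its generators' squares); cross terms between blades sharing an index anticommute and cancel. So B^2 = 0.
Answer: null-rotation, certificate B^2 = 0. Key observation: B^2 = 0 is a conjugation invariant, so its sign decides the class regardless of the surface form of B.


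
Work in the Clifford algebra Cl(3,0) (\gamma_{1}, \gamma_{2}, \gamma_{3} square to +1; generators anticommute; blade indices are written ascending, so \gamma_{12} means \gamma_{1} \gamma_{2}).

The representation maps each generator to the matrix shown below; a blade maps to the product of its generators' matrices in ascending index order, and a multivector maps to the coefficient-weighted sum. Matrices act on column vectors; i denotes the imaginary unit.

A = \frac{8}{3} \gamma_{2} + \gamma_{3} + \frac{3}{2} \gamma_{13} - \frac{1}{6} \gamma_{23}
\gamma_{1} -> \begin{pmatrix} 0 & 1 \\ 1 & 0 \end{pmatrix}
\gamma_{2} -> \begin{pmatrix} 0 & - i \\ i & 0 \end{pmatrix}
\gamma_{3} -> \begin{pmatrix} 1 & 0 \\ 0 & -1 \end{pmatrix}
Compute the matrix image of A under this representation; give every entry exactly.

Bivector images (products of the table entries): rho(\gamma_{13}) = rho(\gamma_{1})rho(\gamma_{3}) = \begin{pmatrix} 0 & -1 \\ 1 & 0 \end{pmatrix}; rho(\gamma_{23}) = rho(\gamma_{2})rho(\gamma_{3}) = \begin{pmatrix} 0 & i \\ i & 0 \end{pmatrix}.
M = (\frac{8}{3})*rho(\gamma_{2}) + (1)*rho(\gamma_{3}) + (\frac{3}{2})*rho(\gamma_{13}) + (-\frac{1}{6})*rho(\gamma_{23}), summed entrywise:
Answer: \begin{pmatrix} 1 & - \frac{3}{2} - \frac{17 i}{6} \\ \frac{3}{2} + \frac{5 i}{2} & -1 \end{pmatrix}


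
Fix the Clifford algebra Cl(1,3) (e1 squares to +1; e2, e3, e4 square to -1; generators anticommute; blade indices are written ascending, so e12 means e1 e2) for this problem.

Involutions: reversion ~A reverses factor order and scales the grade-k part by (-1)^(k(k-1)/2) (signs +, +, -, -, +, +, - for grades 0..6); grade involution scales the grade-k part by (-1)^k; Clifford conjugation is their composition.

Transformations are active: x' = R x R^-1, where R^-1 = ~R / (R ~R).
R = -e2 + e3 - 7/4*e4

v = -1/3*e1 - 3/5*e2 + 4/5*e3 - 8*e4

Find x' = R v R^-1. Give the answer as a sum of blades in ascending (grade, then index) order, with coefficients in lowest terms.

~R = -e2 + e3 - 7/4*e4, and R ~R = -81/16, so R^-1 = ~R / (-81/16).
R v = -77/5 - 1/3*e12 + 1/3*e13 - 7/12*e14 - 1/5*e23 + 139/20*e24 - 33/5*e34
Answer: 1/3*e1 - 2221/405*e2 + 428/81*e3 - 1072/405*e4


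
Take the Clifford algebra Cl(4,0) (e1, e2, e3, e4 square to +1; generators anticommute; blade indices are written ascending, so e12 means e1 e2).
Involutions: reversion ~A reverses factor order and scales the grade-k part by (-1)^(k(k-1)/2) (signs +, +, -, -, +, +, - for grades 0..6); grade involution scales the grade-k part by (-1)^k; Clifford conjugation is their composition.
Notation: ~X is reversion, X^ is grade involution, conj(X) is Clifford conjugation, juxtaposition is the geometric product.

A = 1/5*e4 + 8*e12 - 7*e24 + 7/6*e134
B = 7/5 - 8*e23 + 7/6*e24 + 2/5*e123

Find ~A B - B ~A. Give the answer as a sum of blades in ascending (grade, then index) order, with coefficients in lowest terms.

first term: -49/6 - 7/30*e2 + 16/5*e3 + 7/25*e4 - 56/5*e12 + 64*e13 - 28/3*e14 + 154/15*e24 - 56*e34 - 49/36*e123 - 28/3*e124 + 7/6*e134 - 8/5*e234 - 2/25*e1234
second term: -49/6 + 7/30*e2 + 16/5*e3 + 7/25*e4 - 56/5*e12 - 64*e13 + 28/3*e14 + 28/3*e24 + 56*e34 + 49/36*e123 + 28/3*e124 - 133/30*e134 - 8/5*e234 + 2/25*e1234
Answer: -7/15*e2 + 128*e13 - 56/3*e14 + 14/15*e24 - 112*e34 - 49/18*e123 - 56/3*e124 + 28/5*e134 - 4/25*e1234


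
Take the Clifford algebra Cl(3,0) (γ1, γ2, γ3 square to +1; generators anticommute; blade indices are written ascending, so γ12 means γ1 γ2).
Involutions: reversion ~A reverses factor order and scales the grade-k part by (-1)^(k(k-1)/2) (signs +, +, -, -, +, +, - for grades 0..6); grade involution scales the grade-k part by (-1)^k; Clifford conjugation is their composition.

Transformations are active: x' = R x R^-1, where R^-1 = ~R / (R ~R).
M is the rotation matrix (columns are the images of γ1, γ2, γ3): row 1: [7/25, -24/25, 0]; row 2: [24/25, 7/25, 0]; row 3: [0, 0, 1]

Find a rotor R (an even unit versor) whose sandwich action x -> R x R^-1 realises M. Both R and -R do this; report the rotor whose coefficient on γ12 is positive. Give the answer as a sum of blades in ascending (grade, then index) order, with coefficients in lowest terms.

Method: write R = a + b12*γ12 + b13*γ13 + b23*γ23 with a^2 + b12^2 + b13^2 + b23^2 = 1 (so R^-1 = ~R). Expanding the columns R e_j ~R gives tr M = 4a^2 - 1 and, from the antisymmetric part, M21 - M12 = -4a*b12, M13 - M31 = 4a*b13, M32 - M23 = -4a*b23.
Here tr M = 39/25, so a^2 = (1 + tr M)/4 = 16/25 and a = ±4/5. Taking a = 4/5: M21 - M12 = 48/25, M13 - M31 = 0, M32 - M23 = 0, giving b12 = -3/5, b13 = 0, b23 = 0, i.e. R = 4/5 - 3/5*γ12.
Its γ12 coefficient is negative, so report the other preimage -R.
Answer: -4/5 + 3/5*γ12. Sheet selection: the two-to-one cover makes ±R indistinguishable at the matrix level (trace 39/25), so uniqueness comes from the required sign on γ12.


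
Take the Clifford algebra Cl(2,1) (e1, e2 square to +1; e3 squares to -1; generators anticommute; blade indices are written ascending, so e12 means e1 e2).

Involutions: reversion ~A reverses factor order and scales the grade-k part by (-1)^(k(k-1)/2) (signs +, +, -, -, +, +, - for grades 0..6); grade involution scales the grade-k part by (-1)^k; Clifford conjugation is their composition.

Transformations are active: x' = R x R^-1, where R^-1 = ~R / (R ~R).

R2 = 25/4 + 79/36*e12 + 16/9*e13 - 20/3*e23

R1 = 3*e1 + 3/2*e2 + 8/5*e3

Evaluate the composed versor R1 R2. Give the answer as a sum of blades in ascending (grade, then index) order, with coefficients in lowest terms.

Distribute over the terms of R1 (each basis-blade product reordered to ascending indices, repeated generators contracted through their squares):
(3*e1) R2 = 75/4*e1 + 79/12*e2 + 16/3*e3 - 20*e123
(3/2*e2) R2 = -79/24*e1 + 75/8*e2 - 10*e3 - 8/3*e123
(8/5*e3) R2 = 128/45*e1 - 32/3*e2 + 10*e3 + 158/45*e123
Summing the partial products and collecting blades:
Answer: 6589/360*e1 + 127/24*e2 + 16/3*e3 - 862/45*e123


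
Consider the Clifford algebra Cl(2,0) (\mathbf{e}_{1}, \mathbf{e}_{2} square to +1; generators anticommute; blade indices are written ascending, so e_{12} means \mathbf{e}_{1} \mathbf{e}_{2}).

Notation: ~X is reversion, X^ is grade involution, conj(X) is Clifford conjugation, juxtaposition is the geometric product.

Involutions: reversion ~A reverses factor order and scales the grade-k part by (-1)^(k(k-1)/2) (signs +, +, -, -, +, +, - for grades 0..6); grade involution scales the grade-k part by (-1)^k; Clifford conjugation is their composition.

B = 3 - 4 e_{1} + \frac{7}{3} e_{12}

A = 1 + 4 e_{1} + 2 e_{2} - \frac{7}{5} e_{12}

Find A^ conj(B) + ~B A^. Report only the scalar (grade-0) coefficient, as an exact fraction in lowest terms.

first term: -\frac{244}{15} - \frac{38}{3} e_{1} + \frac{134}{15} e_{2} + \frac{22}{15} e_{12}
second term: \frac{236}{15} - \frac{34}{3} e_{1} - \frac{146}{15} e_{2} + \frac{22}{15} e_{12}
Answer: -\frac{8}{15}


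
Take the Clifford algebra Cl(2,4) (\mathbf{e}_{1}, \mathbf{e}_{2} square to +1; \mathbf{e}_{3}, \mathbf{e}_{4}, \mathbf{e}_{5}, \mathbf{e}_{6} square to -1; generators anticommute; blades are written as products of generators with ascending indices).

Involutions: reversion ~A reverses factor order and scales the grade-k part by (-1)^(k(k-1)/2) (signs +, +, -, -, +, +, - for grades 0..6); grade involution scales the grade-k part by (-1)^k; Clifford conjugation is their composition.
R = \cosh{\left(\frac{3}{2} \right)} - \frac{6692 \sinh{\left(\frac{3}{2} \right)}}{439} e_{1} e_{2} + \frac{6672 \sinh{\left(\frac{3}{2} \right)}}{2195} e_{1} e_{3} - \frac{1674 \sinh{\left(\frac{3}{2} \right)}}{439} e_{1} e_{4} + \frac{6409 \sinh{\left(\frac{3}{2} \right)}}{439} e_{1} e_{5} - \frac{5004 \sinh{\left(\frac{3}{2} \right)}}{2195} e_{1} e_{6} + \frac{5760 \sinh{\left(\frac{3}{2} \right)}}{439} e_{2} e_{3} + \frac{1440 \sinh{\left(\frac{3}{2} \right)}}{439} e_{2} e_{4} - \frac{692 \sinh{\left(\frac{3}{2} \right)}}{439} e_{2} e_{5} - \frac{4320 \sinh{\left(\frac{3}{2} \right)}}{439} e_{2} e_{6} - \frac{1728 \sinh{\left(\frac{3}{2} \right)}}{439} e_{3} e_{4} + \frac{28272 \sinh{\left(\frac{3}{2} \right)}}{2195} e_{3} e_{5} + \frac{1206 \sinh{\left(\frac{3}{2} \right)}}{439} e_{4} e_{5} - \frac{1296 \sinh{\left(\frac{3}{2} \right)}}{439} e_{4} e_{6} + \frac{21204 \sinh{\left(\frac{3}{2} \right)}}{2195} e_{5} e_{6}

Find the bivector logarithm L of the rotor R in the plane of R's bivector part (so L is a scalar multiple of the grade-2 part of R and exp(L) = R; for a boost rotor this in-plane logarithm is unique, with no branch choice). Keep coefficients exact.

The scalar part of R is \cosh{\left(\frac{3}{2} \right)}, so cosh pins the rapidity up to sign — the sign comes from the bivector part; dividing that part by sinh of the rapidity yields the plane, and the in-plane L = rapidity * plane is unique because the two sign choices cancel.
Concretely: cosh(rapidity) = \cosh{\left(\frac{3}{2} \right)} gives rapidity = ±\frac{3}{2}, and since rapidity/sinh(rapidity) is even the sign is immaterial: L = (rapidity/sinh(rapidity)) * <R>_2 = (\frac{3}{2 \sinh{\left(\frac{3}{2} \right)}}) * <R>_2.
Answer: - \frac{10038}{439} e_{1} e_{2} + \frac{10008}{2195} e_{1} e_{3} - \frac{2511}{439} e_{1} e_{4} + \frac{19227}{878} e_{1} e_{5} - \frac{7506}{2195} e_{1} e_{6} + \frac{8640}{439} e_{2} e_{3} + \frac{2160}{439} e_{2} e_{4} - \frac{1038}{439} e_{2} e_{5} - \frac{6480}{439} e_{2} e_{6} - \frac{2592}{439} e_{3} e_{4} + \frac{42408}{2195} e_{3} e_{5} + \frac{1809}{439} e_{4} e_{5} - \frac{1944}{439} e_{4} e_{6} + \frac{31806}{2195} e_{5} e_{6}


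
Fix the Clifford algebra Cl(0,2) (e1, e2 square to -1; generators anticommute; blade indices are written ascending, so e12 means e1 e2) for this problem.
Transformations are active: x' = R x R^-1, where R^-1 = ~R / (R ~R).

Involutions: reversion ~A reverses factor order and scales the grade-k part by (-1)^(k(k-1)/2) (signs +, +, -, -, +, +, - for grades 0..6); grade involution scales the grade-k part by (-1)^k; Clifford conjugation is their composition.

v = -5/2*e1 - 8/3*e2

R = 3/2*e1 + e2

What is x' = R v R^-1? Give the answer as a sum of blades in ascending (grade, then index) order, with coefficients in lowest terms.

~R = 3/2*e1 + e2, and R ~R = -13/4, so R^-1 = ~R / (-13/4).
R v = 77/12 - 3/2*e12
Answer: -89/26*e1 - 50/39*e2


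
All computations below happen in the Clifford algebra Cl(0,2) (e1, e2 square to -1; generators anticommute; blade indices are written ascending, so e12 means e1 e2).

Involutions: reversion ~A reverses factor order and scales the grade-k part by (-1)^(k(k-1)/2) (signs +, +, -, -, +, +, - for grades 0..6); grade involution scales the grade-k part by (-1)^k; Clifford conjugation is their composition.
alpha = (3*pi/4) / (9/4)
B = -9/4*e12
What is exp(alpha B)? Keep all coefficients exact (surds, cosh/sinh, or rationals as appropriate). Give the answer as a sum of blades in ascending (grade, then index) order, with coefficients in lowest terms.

B^2 = (-9/4)^2*(e12)^2 = 81/16*(-1) = -81/16 (a basis 2-blade squares to minus the product of its generators' squares).
B^2 = -81/16 — B^2 < 0, so the exponential closes trigonometrically: l = 9/4, alpha*l = 3*pi/4, so exp(alpha B) = cos(3*pi/4) + (sin(3*pi/4)/(9/4))*B = -sqrt(2)/2 + (2*sqrt(2)/9)*B.
Answer: -sqrt(2)/2 - sqrt(2)/2*e12


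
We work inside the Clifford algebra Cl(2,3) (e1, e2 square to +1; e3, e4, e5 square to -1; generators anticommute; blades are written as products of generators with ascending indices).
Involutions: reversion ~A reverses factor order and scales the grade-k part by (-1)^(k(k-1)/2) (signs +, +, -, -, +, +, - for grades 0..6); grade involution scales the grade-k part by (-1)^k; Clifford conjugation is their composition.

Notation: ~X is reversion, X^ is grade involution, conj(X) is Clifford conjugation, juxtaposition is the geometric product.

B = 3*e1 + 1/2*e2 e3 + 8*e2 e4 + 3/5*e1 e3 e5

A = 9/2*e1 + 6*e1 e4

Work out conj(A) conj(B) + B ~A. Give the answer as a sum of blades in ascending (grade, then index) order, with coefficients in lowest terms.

first term: 27/2 - 18*e4 + 48*e1 e2 - 27/10*e3 e5 + 9/4*e1 e2 e3 + 36*e1 e2 e4 - 18/5*e3 e4 e5 + 3*e1 e2 e3 e4
second term: 27/2 - 18*e4 + 48*e1 e2 + 27/10*e3 e5 + 9/4*e1 e2 e3 + 36*e1 e2 e4 + 18/5*e3 e4 e5 - 3*e1 e2 e3 e4
Answer: 27 - 36*e4 + 96*e1 e2 + 9/2*e1 e2 e3 + 72*e1 e2 e4


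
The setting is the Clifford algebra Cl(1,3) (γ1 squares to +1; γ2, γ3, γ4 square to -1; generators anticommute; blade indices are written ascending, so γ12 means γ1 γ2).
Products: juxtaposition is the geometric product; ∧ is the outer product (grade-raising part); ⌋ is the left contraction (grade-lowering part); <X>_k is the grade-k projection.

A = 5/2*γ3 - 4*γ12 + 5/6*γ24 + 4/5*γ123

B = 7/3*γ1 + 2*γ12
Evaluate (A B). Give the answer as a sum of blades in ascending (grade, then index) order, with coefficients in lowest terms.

step 1: -8 + 28/3*γ2 + 8/5*γ3 - 35/6*γ13 + 5/3*γ14 + 28/15*γ23 + 5*γ123 + 35/18*γ124
Answer: -8 + 28/3*γ2 + 8/5*γ3 - 35/6*γ13 + 5/3*γ14 + 28/15*γ23 + 5*γ123 + 35/18*γ124


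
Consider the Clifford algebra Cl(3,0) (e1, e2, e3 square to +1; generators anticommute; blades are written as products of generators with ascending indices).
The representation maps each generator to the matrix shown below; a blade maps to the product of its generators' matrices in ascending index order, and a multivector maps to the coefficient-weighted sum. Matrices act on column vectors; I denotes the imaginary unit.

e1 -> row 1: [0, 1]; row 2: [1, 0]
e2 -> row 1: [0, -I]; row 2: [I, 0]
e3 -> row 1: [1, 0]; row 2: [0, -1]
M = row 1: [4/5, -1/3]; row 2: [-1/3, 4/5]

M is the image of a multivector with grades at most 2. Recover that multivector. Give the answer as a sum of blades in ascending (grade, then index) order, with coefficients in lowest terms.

Method: 1, rho(e1), rho(e2), rho(e3) form a trace-orthogonal basis of the 2x2 complex matrices (tr(X Y) = 2 if X = Y, else 0), so M = m0*1 + m1*rho(e1) + m2*rho(e2) + m3*rho(e3) with m0 = tr(M)/2 = 4/5, m1 = tr(M rho(e1))/2 = -1/3, m2 = tr(M rho(e2))/2 = 0, m3 = tr(M rho(e3))/2 = 0.
Multiplying table entries, the bivector images are rho(e1 e2) = I*rho(e3), rho(e1 e3) = -I*rho(e2), rho(e2 e3) = I*rho(e1); with real blade coefficients the real parts of m0..m3 are the coefficients of 1, e1, e2, e3 and the imaginary parts give the bivectors (e2 e3: Im m1, e1 e3: -Im m2, e1 e2: Im m3).
Answer: 4/5 - 1/3*e1


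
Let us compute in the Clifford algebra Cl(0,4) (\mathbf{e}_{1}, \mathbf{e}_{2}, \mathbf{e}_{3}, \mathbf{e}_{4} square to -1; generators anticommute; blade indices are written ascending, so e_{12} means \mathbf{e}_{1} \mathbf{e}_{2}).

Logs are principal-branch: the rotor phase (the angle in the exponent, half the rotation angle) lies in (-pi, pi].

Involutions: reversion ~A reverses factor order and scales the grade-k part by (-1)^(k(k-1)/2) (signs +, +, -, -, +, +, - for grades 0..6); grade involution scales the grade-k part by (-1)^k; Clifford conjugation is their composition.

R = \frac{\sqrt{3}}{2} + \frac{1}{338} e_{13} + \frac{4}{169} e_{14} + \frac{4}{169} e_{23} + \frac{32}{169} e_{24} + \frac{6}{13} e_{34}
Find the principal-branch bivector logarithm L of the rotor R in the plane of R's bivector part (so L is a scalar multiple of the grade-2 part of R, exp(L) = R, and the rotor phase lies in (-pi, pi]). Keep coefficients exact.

The scalar part of R is \frac{\sqrt{3}}{2}, which pins the rotor phase on the principal branch; dividing the bivector part by the sine of that phase recovers the unit plane, and L is the phase times that plane.
Concretely: cos(phase) = \frac{\sqrt{3}}{2} gives phase = ±\frac{\pi}{6}, and since phase/sin(phase) is even the sign is immaterial: L = (phase/sin(phase)) * <R>_2 = (\frac{\pi}{3}) * <R>_2.
Answer: \frac{\pi}{1014} e_{13} + \frac{4 \pi}{507} e_{14} + \frac{4 \pi}{507} e_{23} + \frac{32 \pi}{507} e_{24} + \frac{2 \pi}{13} e_{34}


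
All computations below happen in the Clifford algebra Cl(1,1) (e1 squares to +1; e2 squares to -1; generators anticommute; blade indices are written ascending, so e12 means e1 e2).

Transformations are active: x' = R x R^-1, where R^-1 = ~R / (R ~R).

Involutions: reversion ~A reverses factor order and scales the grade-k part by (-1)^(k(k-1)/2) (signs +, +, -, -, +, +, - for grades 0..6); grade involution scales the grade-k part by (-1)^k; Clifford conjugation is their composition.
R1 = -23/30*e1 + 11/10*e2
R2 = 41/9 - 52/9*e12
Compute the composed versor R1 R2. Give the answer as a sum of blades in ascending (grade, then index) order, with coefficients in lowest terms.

Distribute over the terms of R1 (each basis-blade product reordered to ascending indices, repeated generators contracted through their squares):
(-23/30*e1) R2 = -943/270*e1 + 598/135*e2
(11/10*e2) R2 = -286/45*e1 + 451/90*e2
Summing the partial products and collecting blades:
Answer: -2659/270*e1 + 2549/270*e2


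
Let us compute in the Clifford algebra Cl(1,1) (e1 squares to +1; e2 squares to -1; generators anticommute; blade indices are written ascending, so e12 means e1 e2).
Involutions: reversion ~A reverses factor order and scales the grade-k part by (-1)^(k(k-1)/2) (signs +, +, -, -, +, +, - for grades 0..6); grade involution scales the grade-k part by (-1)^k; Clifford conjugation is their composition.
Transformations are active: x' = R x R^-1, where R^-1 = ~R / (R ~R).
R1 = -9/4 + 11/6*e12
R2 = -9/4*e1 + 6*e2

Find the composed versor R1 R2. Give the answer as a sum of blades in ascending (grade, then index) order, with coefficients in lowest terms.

Distribute over the terms of R1 (each basis-blade product reordered to ascending indices, repeated generators contracted through their squares):
(-9/4) R2 = 81/16*e1 - 27/2*e2
(11/6*e12) R2 = -11*e1 + 33/8*e2
Summing the partial products and collecting blades:
Answer: -95/16*e1 - 75/8*e2


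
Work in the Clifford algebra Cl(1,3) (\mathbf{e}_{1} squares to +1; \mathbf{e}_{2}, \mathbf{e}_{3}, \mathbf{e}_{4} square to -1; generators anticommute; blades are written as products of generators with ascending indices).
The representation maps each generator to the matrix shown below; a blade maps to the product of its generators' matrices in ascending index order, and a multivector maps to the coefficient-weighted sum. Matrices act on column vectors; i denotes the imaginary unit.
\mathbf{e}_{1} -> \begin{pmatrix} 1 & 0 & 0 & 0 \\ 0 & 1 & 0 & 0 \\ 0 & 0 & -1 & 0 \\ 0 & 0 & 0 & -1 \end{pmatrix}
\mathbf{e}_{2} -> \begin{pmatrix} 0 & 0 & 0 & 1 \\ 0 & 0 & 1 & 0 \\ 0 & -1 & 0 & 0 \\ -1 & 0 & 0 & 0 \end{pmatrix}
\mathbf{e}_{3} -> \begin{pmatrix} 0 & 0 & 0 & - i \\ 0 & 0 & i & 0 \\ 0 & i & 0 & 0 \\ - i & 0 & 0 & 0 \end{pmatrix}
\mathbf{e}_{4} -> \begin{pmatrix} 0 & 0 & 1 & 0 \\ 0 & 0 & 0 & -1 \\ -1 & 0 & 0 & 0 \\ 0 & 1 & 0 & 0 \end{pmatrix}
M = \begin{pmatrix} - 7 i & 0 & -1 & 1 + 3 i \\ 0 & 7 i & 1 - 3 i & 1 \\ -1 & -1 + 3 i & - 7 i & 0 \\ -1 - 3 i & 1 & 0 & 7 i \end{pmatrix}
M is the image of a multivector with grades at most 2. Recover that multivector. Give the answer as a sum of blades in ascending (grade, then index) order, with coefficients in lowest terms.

Method: the blade images are trace-orthogonal — tr(rho(e_A) rho(e_B)^-1) = 4 if A = B and 0 otherwise — and rho(e_A)^-1 = (e_A)^2 * rho(e_A) with (e_A)^2 = +1 or -1, so the coefficient of e_A in the preimage is (e_A)^2 * tr(M rho(e_A))/4.
Nonzero projections over blades of grade <= 2: e_{2}: (e_{2})^2 = -1, tr(M rho(e_{2})) = -4, coefficient 1; e_{1} e_{3}: (e_{1} e_{3})^2 = +1, tr(M rho(e_{1} e_{3})) = -12, coefficient -3; e_{1} e_{4}: (e_{1} e_{4})^2 = +1, tr(M rho(e_{1} e_{4})) = -4, coefficient -1; e_{2} e_{3}: (e_{2} e_{3})^2 = -1, tr(M rho(e_{2} e_{3})) = -28, coefficient 7. Every other blade of grade <= 2 projects to 0.
Answer: e_{2} - 3 e_{1} e_{3} - e_{1} e_{4} + 7 e_{2} e_{3}


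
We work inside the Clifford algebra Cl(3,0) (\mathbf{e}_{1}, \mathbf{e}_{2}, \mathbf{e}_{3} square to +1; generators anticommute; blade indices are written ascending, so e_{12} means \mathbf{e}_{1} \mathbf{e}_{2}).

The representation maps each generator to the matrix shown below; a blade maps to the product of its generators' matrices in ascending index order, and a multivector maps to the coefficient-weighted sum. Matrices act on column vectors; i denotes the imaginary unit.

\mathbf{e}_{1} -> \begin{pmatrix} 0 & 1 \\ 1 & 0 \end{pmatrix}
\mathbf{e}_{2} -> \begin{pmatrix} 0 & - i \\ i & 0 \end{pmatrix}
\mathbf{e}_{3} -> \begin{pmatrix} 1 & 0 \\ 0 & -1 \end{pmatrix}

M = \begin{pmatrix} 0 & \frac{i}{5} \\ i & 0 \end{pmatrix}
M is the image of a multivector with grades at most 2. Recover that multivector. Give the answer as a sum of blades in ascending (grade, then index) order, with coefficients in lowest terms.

Method: 1, rho(e_{1}), rho(e_{2}), rho(e_{3}) form a trace-orthogonal basis of the 2x2 complex matrices (tr(X Y) = 2 if X = Y, else 0), so M = m0*1 + m1*rho(e_{1}) + m2*rho(e_{2}) + m3*rho(e_{3}) with m0 = tr(M)/2 = 0, m1 = tr(M rho(e_{1}))/2 = \frac{3 i}{5}, m2 = tr(M rho(e_{2}))/2 = \frac{2}{5}, m3 = tr(M rho(e_{3}))/2 = 0.
Multiplying table entries, the bivector images are rho(e_{12}) = i*rho(e_{3}), rho(e_{13}) = -i*rho(e_{2}), rho(e_{23}) = i*rho(e_{1}); with real blade coefficients the real parts of m0..m3 are the coefficients of 1, e_{1}, e_{2}, e_{3} and the imaginary parts give the bivectors (e_{23}: Im m1, e_{13}: -Im m2, e_{12}: Im m3).
Answer: \frac{2}{5} e_{2} + \frac{3}{5} e_{23}


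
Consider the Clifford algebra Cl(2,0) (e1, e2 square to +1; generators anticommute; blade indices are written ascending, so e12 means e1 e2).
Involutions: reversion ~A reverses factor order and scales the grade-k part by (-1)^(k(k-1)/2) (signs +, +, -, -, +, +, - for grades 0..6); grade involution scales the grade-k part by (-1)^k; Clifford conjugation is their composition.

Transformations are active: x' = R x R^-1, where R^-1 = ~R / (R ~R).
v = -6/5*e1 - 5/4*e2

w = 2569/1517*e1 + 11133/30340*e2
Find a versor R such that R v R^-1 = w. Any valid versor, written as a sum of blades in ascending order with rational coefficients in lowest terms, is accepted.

Construction: equal norms (both 1201/400) license R = v + w = 3743/7585*e1 - 6698/7585*e2 — nothing changes along that direction, while (v - w)/2 changes sign, so v maps onto w.
Answer: 3743/7585*e1 - 6698/7585*e2


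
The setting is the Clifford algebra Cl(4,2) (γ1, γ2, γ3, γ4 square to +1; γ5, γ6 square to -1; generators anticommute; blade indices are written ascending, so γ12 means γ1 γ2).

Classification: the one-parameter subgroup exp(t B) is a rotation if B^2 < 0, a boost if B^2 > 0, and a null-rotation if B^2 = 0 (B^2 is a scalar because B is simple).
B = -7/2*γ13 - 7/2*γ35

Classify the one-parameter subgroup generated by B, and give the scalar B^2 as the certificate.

B^2 term by term: the squares give (-7/2)^2*(γ13)^2 + (-7/2)^2*(γ35)^2 = 49/4*(-1) + 49/4*(+1) = 0 (each basis 2-blade squares to minus the product of its generators' squares); cross terms between blades sharing an index anticommute and cancel. So B^2 = 0.
Answer: null-rotation, certificate B^2 = 0. No conjugation can change B^2 = 0; the sign gives the class.


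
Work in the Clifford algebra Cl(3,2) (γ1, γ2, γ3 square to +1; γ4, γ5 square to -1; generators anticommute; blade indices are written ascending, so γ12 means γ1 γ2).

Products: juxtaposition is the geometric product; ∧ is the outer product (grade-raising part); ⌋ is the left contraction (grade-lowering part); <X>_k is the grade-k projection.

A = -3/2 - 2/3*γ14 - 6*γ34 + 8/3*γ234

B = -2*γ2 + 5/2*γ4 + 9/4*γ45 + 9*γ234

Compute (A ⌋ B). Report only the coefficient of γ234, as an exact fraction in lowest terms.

step 1: 24 - 51*γ2 - 15/4*γ4 - 27/8*γ45 - 27/2*γ234
Answer: -27/2


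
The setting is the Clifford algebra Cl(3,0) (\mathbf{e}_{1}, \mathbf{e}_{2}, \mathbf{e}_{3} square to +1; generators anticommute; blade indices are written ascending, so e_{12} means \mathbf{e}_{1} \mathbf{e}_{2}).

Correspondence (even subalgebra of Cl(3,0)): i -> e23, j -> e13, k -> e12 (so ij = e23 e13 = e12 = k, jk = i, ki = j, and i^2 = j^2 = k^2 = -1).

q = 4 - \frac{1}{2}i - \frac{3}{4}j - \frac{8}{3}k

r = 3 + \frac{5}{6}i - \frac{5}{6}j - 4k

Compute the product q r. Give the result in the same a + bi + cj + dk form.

In blades: q = 4 - \frac{8}{3} e_{12} - \frac{3}{4} e_{13} - \frac{1}{2} e_{23}, r = 3 - 4 e_{12} - \frac{5}{6} e_{13} + \frac{5}{6} e_{23}.
Distribute q over r term by term (generator squares from the signature, products reordered to ascending indices): (4)*r = 12 - 16 e_{12} - \frac{10}{3} e_{13} + \frac{10}{3} e_{23}; (-\frac{8}{3} e_{12})*r = -\frac{32}{3} - 8 e_{12} - \frac{20}{9} e_{13} - \frac{20}{9} e_{23}; (-\frac{3}{4} e_{13})*r = -\frac{5}{8} + \frac{5}{8} e_{12} - \frac{9}{4} e_{13} + 3 e_{23}; (-\frac{1}{2} e_{23})*r = \frac{5}{12} + \frac{5}{12} e_{12} - 2 e_{13} - \frac{3}{2} e_{23}.
Sum: \frac{9}{8} - \frac{551}{24} e_{12} - \frac{353}{36} e_{13} + \frac{47}{18} e_{23}; translating back through the correspondence:
Answer: \frac{9}{8} + \frac{47}{18}i - \frac{353}{36}j - \frac{551}{24}k


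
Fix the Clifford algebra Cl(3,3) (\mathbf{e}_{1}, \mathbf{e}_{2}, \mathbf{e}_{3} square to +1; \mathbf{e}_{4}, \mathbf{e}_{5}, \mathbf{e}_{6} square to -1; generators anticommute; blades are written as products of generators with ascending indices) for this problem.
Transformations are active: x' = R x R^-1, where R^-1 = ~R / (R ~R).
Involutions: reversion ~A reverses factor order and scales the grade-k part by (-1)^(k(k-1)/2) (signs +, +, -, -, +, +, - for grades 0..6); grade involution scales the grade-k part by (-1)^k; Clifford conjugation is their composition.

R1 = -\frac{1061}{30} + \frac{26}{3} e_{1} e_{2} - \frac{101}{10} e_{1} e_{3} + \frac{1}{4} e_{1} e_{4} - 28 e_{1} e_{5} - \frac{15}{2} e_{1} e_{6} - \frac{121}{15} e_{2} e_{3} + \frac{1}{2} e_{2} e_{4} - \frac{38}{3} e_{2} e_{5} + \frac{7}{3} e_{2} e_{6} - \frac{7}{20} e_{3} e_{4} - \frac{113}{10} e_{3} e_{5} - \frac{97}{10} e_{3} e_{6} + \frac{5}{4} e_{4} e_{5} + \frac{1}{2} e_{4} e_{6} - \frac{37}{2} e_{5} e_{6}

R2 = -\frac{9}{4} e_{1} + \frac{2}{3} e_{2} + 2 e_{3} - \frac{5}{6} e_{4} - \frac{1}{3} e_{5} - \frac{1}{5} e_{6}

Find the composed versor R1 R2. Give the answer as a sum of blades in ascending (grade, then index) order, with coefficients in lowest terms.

Distribute over the terms of R2 (each basis-blade product reordered to ascending indices, repeated generators contracted through their squares):
R1 (-\frac{9}{4} e_{1}) = \frac{3183}{40} e_{1} + \frac{39}{2} e_{2} - \frac{909}{40} e_{3} + \frac{9}{16} e_{4} - 63 e_{5} - \frac{135}{8} e_{6} + \frac{363}{20} e_{1} e_{2} e_{3} - \frac{9}{8} e_{1} e_{2} e_{4} + \frac{57}{2} e_{1} e_{2} e_{5} - \frac{21}{4} e_{1} e_{2} e_{6} + \frac{63}{80} e_{1} e_{3} e_{4} + \frac{1017}{40} e_{1} e_{3} e_{5} + \frac{873}{40} e_{1} e_{3} e_{6} - \frac{45}{16} e_{1} e_{4} e_{5} - \frac{9}{8} e_{1} e_{4} e_{6} + \frac{333}{8} e_{1} e_{5} e_{6}
R1 (\frac{2}{3} e_{2}) = \frac{52}{9} e_{1} - \frac{1061}{45} e_{2} + \frac{242}{45} e_{3} - \frac{1}{3} e_{4} + \frac{76}{9} e_{5} - \frac{14}{9} e_{6} + \frac{101}{15} e_{1} e_{2} e_{3} - \frac{1}{6} e_{1} e_{2} e_{4} + \frac{56}{3} e_{1} e_{2} e_{5} + 5 e_{1} e_{2} e_{6} - \frac{7}{30} e_{2} e_{3} e_{4} - \frac{113}{15} e_{2} e_{3} e_{5} - \frac{97}{15} e_{2} e_{3} e_{6} + \frac{5}{6} e_{2} e_{4} e_{5} + \frac{1}{3} e_{2} e_{4} e_{6} - \frac{37}{3} e_{2} e_{5} e_{6}
R1 (2 e_{3}) = -\frac{101}{5} e_{1} - \frac{242}{15} e_{2} - \frac{1061}{15} e_{3} + \frac{7}{10} e_{4} + \frac{113}{5} e_{5} + \frac{97}{5} e_{6} + \frac{52}{3} e_{1} e_{2} e_{3} - \frac{1}{2} e_{1} e_{3} e_{4} + 56 e_{1} e_{3} e_{5} + 15 e_{1} e_{3} e_{6} - e_{2} e_{3} e_{4} + \frac{76}{3} e_{2} e_{3} e_{5} - \frac{14}{3} e_{2} e_{3} e_{6} + \frac{5}{2} e_{3} e_{4} e_{5} + e_{3} e_{4} e_{6} - 37 e_{3} e_{5} e_{6}
R1 (-\frac{5}{6} e_{4}) = \frac{5}{24} e_{1} + \frac{5}{12} e_{2} - \frac{7}{24} e_{3} + \frac{1061}{36} e_{4} - \frac{25}{24} e_{5} - \frac{5}{12} e_{6} - \frac{65}{9} e_{1} e_{2} e_{4} + \frac{101}{12} e_{1} e_{3} e_{4} - \frac{70}{3} e_{1} e_{4} e_{5} - \frac{25}{4} e_{1} e_{4} e_{6} + \frac{121}{18} e_{2} e_{3} e_{4} - \frac{95}{9} e_{2} e_{4} e_{5} + \frac{35}{18} e_{2} e_{4} e_{6} - \frac{113}{12} e_{3} e_{4} e_{5} - \frac{97}{12} e_{3} e_{4} e_{6} + \frac{185}{12} e_{4} e_{5} e_{6}
R1 (-\frac{1}{3} e_{5}) = -\frac{28}{3} e_{1} - \frac{38}{9} e_{2} - \frac{113}{30} e_{3} + \frac{5}{12} e_{4} + \frac{1061}{90} e_{5} + \frac{37}{6} e_{6} - \frac{26}{9} e_{1} e_{2} e_{5} + \frac{101}{30} e_{1} e_{3} e_{5} - \frac{1}{12} e_{1} e_{4} e_{5} - \frac{5}{2} e_{1} e_{5} e_{6} + \frac{121}{45} e_{2} e_{3} e_{5} - \frac{1}{6} e_{2} e_{4} e_{5} + \frac{7}{9} e_{2} e_{5} e_{6} + \frac{7}{60} e_{3} e_{4} e_{5} - \frac{97}{30} e_{3} e_{5} e_{6} + \frac{1}{6} e_{4} e_{5} e_{6}
R1 (-\frac{1}{5} e_{6}) = -\frac{3}{2} e_{1} + \frac{7}{15} e_{2} - \frac{97}{50} e_{3} + \frac{1}{10} e_{4} - \frac{37}{10} e_{5} + \frac{1061}{150} e_{6} - \frac{26}{15} e_{1} e_{2} e_{6} + \frac{101}{50} e_{1} e_{3} e_{6} - \frac{1}{20} e_{1} e_{4} e_{6} + \frac{28}{5} e_{1} e_{5} e_{6} + \frac{121}{75} e_{2} e_{3} e_{6} - \frac{1}{10} e_{2} e_{4} e_{6} + \frac{38}{15} e_{2} e_{5} e_{6} + \frac{7}{100} e_{3} e_{4} e_{6} + \frac{113}{50} e_{3} e_{5} e_{6} - \frac{1}{4} e_{4} e_{5} e_{6}
Summing the partial products and collecting blades:
Answer: \frac{1963}{36} e_{1} - \frac{471}{20} e_{2} - \frac{84671}{900} e_{3} + \frac{22261}{720} e_{4} - \frac{2989}{120} e_{5} + \frac{24827}{1800} e_{6} + \frac{2533}{60} e_{1} e_{2} e_{3} - \frac{613}{72} e_{1} e_{2} e_{4} + \frac{797}{18} e_{1} e_{2} e_{5} - \frac{119}{60} e_{1} e_{2} e_{6} + \frac{2089}{240} e_{1} e_{3} e_{4} + \frac{2035}{24} e_{1} e_{3} e_{5} + \frac{7769}{200} e_{1} e_{3} e_{6} - \frac{1259}{48} e_{1} e_{4} e_{5} - \frac{297}{40} e_{1} e_{4} e_{6} + \frac{1789}{40} e_{1} e_{5} e_{6} + \frac{247}{45} e_{2} e_{3} e_{4} + \frac{922}{45} e_{2} e_{3} e_{5} - \frac{238}{25} e_{2} e_{3} e_{6} - \frac{89}{9} e_{2} e_{4} e_{5} + \frac{98}{45} e_{2} e_{4} e_{6} - \frac{406}{45} e_{2} e_{5} e_{6} - \frac{34}{5} e_{3} e_{4} e_{5} - \frac{526}{75} e_{3} e_{4} e_{6} - \frac{2848}{75} e_{3} e_{5} e_{6} + \frac{46}{3} e_{4} e_{5} e_{6}
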